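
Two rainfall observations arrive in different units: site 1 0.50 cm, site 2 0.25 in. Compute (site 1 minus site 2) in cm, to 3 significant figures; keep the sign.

-0.135 cm

site 2: 0.25 in = 0.63500 cm.
Difference: 0.50000 − 0.63500 = -0.135 cm.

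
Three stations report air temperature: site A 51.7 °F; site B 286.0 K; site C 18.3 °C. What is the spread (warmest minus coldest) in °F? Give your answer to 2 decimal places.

13.24 °F

site A: 51.7 °F = 10.944 °C.
site B: 286.0 K = 12.850 °C.
Spread: 18.300 − 10.944 = 7.356 °C = 13.24 °F.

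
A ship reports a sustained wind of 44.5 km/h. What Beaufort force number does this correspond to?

Beaufort force 6

44.5 km/h = 12.4 m/s, which is Beaufort 6 (strong breeze, 10.8–13.8 m/s).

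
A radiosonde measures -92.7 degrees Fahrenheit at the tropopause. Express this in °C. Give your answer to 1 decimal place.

°C = (°F − 32) × 5/9 = (-92.7 − 32) / 1.8 = -69.3 °C.

-69.3 °C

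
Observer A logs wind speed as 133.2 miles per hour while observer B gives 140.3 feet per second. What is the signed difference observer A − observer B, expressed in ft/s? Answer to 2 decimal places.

observer A: 133.2 mph = 195.3600 ft/s.
Difference: 195.3600 − 140.3000 = 55.06 ft/s.

55.06 ft/s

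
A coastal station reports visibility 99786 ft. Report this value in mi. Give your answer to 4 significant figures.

1 ft = 0.000189394 SM, so 99786 × 0.000189394 = 18.90 SM.

18.90 SM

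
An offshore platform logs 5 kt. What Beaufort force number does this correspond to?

5 kt lies in the Beaufort 2 band (light breeze, 4–6 kt).

Beaufort force 2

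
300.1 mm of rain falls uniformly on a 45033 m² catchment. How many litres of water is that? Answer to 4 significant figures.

1 mm over 1 m² is 1 L, so volume = 300.1 × 45033 = 13514403 L ≈ 13510000 L.

13510000 litres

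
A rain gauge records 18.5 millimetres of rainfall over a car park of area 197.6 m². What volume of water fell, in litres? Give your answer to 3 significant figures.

1 mm over 1 m² is 1 L, so volume = 18.5 × 197.6 = 3655.6 L ≈ 3660 L.

3660 litres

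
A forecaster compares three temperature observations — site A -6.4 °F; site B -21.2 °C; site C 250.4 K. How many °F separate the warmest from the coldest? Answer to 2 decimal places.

site A: -6.4 °F = -21.333 °C.
site C: 250.4 K = -22.750 °C.
Spread: (-21.200) − (-22.750) = 1.550 °C = 2.79 °F.

2.79 °F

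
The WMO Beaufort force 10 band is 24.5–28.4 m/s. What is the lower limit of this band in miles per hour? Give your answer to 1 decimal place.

24.5–28.4 m/s × 2.237 = 54.8–63.5 mph.

54.8 mph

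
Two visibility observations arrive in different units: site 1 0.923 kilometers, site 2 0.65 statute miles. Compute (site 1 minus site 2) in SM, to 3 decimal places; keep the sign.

-0.076 SM

site 1: 0.923 km = 0.57353 SM.
Difference: 0.57353 − 0.65000 = -0.076 SM.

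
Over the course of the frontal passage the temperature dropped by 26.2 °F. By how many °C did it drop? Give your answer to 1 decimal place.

14.6 °C

A change of 1 °C equals a change of 1.8 °F: Δ°C = 26.2 × 0.5556 = 14.6 °C.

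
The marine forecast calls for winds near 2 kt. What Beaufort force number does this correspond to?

2 kt lies in the Beaufort 1 band (light air, 1–3 kt).

Beaufort force 1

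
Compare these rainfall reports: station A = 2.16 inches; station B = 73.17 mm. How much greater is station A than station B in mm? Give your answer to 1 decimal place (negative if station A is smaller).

-18.3 mm

station A: 2.16 in = 54.864 mm.
Difference: 54.864 − 73.170 = -18.3 mm.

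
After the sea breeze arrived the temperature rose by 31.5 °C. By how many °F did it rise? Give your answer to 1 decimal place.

56.7 °F

For a temperature change the 32° offset cancels: Δ°F = 31.5 × 1.8 = 56.7 °F.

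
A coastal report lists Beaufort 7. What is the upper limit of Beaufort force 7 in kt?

Beaufort 7 (near gale) spans 28–33 knots.

33 kt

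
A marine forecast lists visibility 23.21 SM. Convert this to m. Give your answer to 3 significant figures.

37400 m

1 SM = 1609.34 m, so 23.21 × 1609.34 = 37400 m.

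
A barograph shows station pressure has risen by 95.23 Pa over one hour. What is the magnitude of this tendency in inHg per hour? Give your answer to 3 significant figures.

0.0281 inHg per hour

95.23 Pa / 1 h × 0.0002953 inHg/Pa = 0.0281 inHg/h.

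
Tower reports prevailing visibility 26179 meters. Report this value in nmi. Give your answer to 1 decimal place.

14.1 nmi

1 m = 0.000539957 nmi, so 26179 × 0.000539957 = 14.1 nmi.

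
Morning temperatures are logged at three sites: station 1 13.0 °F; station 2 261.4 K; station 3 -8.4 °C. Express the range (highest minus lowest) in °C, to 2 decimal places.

3.35 °C

station 1: 13.0 °F = -10.556 °C.
station 2: 261.4 K = -11.750 °C.
Spread: (-8.400) − (-11.750) = 3.350 °C.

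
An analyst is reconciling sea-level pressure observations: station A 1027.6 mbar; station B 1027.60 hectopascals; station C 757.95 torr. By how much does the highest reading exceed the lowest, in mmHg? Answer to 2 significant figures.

station A: 1027.6 mb = 770.76 mmHg.
station B: 1027.60 hPa = 770.76 mmHg.
Spread: 770.76 − 757.95 = 13 mmHg.

13 mmHg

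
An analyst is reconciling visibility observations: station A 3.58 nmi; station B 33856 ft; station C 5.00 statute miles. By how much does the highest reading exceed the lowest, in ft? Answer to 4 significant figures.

station A: 3.58 nmi = 21752.49 ft.
station C: 5.00 SM = 26400.00 ft.
Spread: 33856.00 − 21752.49 = 12100 ft.

12100 ft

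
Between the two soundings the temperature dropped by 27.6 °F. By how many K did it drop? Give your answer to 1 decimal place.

For a temperature change the 32° offset cancels: ΔK = 27.6 × 0.5556 = 15.3 K.

15.3 K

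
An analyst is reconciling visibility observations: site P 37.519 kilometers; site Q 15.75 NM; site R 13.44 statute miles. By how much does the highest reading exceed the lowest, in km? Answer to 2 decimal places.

15.89 km

site Q: 15.75 nmi = 29.1690 km.
site R: 13.44 SM = 21.6296 km.
Spread: 37.5190 − 21.6296 = 15.89 km.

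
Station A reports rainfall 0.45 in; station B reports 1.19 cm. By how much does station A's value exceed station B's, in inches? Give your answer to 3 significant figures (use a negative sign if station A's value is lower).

-0.0185 in

station B: 1.19 cm = 0.468504 in.
Difference: 0.450000 − 0.468504 = -0.0185 in.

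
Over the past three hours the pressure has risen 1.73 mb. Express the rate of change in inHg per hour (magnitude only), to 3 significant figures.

0.0170 inHg per hour

1.73 mb / 3 h × 0.02953 inHg/mb = 0.0170 inHg/h.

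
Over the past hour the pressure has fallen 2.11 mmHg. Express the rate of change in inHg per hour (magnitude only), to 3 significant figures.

2.11 mmHg / 1 h × 0.0393701 inHg/mmHg = 0.0831 inHg/h.

0.0831 inHg per hour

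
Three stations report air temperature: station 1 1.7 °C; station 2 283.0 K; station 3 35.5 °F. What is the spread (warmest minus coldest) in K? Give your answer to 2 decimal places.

8.15 K

station 2: 283.0 K = 9.850 °C.
station 3: 35.5 °F = 1.944 °C.
Spread: 9.850 − 1.700 = 8.150 °C.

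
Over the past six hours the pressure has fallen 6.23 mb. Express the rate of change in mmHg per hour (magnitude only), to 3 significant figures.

0.779 mmHg per hour

6.23 mb / 6 h × 0.750062 mmHg/mb = 0.779 mmHg/h.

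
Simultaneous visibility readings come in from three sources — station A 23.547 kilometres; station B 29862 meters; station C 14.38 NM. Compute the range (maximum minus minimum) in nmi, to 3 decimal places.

3.410 nmi

station A: 23.547 km = 12.71436 nmi.
station B: 29862 m = 16.12419 nmi.
Spread: 16.12419 − 12.71436 = 3.410 nmi.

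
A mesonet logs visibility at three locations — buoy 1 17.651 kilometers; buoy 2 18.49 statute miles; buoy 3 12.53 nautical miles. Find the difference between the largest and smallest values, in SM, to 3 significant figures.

7.52 SM

buoy 1: 17.651 km = 10.9678 SM.
buoy 3: 12.53 nmi = 14.4193 SM.
Spread: 18.4900 − 10.9678 = 7.52 SM.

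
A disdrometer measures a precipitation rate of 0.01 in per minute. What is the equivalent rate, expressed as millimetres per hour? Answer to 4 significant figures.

15.24 mm/hour

0.01 in/minute × 25.4 mm/in × 60 minute/hour = 15.24 mm/hour.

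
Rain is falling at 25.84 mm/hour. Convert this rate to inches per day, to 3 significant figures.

25.84 mm/hour × 0.0393701 in/mm × 24 hour/day = 24.4 in/day.

24.4 in/day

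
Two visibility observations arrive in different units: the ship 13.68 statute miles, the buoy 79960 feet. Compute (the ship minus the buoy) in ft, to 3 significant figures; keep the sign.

-7730 ft

the ship: 13.68 SM = 72230.40 ft.
Difference: 72230.40 − 79960.00 = -7730 ft.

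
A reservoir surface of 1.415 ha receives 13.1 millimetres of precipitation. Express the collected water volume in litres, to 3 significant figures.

Area: 1.415 ha = 14150 m².
1 mm over 1 m² is 1 L, so volume = 13.1 × 14150 = 185365 L ≈ 185000 L.

185000 litres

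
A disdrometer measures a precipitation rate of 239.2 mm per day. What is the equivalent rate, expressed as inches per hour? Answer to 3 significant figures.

0.392 in/hour

239.2 mm/day × 0.0393701 in/mm × 0.0416667 day/hour = 0.392 in/hour.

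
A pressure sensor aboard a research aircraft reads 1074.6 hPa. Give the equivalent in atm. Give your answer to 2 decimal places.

1.06 atm

1 hPa = 0.000986923 atm, so 1074.6 × 0.000986923 = 1.06 atm.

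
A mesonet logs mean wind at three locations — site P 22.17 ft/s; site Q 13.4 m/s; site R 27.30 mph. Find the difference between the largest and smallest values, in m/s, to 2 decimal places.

site P: 22.17 ft/s = 6.7574 m/s.
site R: 27.30 mph = 12.2042 m/s.
Spread: 13.4000 − 6.7574 = 6.64 m/s.

6.64 m/s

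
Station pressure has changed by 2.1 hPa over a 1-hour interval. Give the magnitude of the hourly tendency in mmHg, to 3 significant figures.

2.1 hPa / 1 h × 0.750062 mmHg/hPa = 1.58 mmHg/h.

1.58 mmHg per hour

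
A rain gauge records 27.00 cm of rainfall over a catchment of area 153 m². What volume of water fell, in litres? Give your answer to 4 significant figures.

Depth: 27.00 cm × 10 = 270 mm.
1 mm over 1 m² is 1 L, so volume = 270 × 153 = 41310 L.

41310 litres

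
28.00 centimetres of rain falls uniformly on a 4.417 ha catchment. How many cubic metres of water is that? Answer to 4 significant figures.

Depth: 28.00 cm × 10 = 280 mm.
Area: 4.417 ha = 44170 m².
1 mm over 1 m² is 1 L, so volume = 280 × 44170 = 12367600 L = 12370 m³.

12370 cubic metres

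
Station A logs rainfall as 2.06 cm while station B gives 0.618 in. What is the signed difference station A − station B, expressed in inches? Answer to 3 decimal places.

0.193 in

station A: 2.06 cm = 0.81102 in.
Difference: 0.81102 − 0.61800 = 0.193 in.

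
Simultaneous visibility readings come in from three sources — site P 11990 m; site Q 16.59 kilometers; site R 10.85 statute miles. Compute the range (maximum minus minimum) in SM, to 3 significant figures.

3.40 SM

site P: 11990 m = 7.4502 SM.
site Q: 16.59 km = 10.3085 SM.
Spread: 10.8500 − 7.4502 = 3.40 SM.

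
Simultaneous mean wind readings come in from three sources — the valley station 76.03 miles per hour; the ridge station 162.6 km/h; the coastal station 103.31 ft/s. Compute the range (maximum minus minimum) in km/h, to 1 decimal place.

49.2 km/h

the valley station: 76.03 mph = 122.358 km/h.
the coastal station: 103.31 ft/s = 113.360 km/h.
Spread: 162.600 − 113.360 = 49.2 km/h.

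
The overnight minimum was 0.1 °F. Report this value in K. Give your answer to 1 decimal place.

First to °C: -17.72 °C.
Then to K: 255.4 K.

255.4 K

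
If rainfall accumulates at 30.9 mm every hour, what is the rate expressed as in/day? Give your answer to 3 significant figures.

29.2 in/day

30.9 mm/hour × 0.0393701 in/mm × 24 hour/day = 29.2 in/day.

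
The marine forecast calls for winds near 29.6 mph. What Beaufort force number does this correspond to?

Beaufort force 6

29.6 mph = 13.2 m/s, which is Beaufort 6 (strong breeze, 10.8–13.8 m/s).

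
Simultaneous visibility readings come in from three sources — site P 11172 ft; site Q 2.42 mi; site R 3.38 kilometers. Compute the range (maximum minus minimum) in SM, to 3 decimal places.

site P: 11172 ft = 2.11591 SM.
site R: 3.38 km = 2.10023 SM.
Spread: 2.42000 − 2.10023 = 0.320 SM.

0.320 SM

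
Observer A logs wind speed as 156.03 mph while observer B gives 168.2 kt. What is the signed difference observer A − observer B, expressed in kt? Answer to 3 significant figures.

-32.6 kt

observer A: 156.03 mph = 135.586 kt.
Difference: 135.586 − 168.200 = -32.6 kt.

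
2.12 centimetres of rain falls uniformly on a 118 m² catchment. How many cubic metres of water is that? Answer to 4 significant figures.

2.502 cubic metres

Depth: 2.12 cm × 10 = 21.2 mm.
1 mm over 1 m² is 1 L, so volume = 21.2 × 118 = 2501.6 L = 2.502 m³.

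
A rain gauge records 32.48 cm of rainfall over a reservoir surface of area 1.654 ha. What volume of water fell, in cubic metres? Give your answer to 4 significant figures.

Depth: 32.48 cm × 10 = 324.8 mm.
Area: 1.654 ha = 16540 m².
1 mm over 1 m² is 1 L, so volume = 324.8 × 16540 = 5372192 L = 5372 m³.

5372 cubic metres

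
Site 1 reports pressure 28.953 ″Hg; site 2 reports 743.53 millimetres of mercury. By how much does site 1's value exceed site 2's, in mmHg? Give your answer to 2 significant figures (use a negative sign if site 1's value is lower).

site 1: 28.953 inHg = 735.406 mmHg.
Difference: 735.406 − 743.530 = -8.1 mmHg.

-8.1 mmHg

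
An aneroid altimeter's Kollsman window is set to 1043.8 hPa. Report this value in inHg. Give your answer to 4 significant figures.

1 hPa = 0.02953 inHg, so 1043.8 × 0.02953 = 30.82 inHg.

30.82 inHg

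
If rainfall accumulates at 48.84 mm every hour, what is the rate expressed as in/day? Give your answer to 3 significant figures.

48.84 mm/hour × 0.0393701 in/mm × 24 hour/day = 46.1 in/day.

46.1 in/day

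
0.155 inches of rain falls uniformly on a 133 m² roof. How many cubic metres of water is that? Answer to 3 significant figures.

Depth: 0.155 in × 25.4 = 3.937 mm.
1 mm over 1 m² is 1 L, so volume = 3.937 × 133 = 523.621 L = 0.524 m³.

0.524 cubic metres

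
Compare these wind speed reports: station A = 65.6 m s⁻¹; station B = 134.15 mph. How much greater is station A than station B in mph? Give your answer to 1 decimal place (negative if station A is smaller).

12.6 mph

station A: 65.6 m/s = 146.743 mph.
Difference: 146.743 − 134.150 = 12.6 mph.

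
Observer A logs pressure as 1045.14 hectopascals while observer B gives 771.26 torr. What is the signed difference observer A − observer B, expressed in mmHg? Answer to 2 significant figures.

observer A: 1045.14 hPa = 783.92 mmHg.
Difference: 783.92 − 771.26 = 13 mmHg.

13 mmHg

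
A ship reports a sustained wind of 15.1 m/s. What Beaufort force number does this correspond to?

Beaufort force 7

15.1 m/s lies in the Beaufort 7 band (near gale, 13.9–17.1 m/s).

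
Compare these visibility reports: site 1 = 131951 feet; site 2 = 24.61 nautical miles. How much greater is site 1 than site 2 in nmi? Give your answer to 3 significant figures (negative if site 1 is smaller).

site 1: 131951 ft = 21.7163 nmi.
Difference: 21.7163 − 24.6100 = -2.89 nmi.

-2.89 nmi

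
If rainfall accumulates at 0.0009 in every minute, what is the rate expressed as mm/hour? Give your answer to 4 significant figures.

0.0009 in/minute × 25.4 mm/in × 60 minute/hour = 1.372 mm/hour.

1.372 mm/hour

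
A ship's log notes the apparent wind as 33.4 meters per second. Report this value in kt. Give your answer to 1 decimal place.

64.9 kt

1 m/s = 1.94384 kt, so 33.4 × 1.94384 = 64.9 kt.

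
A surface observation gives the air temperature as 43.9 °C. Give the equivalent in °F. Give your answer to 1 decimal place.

111.0 °F

°F = °C × 9/5 + 32 = 43.9 × 1.8 + 32 = 111.0 °F.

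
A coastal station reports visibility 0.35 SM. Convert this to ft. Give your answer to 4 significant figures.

1 SM = 5280 ft, so 0.35 × 5280 = 1848 ft.

1848 ft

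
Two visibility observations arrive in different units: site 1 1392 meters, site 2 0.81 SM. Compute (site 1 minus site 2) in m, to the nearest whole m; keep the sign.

site 2: 0.81 SM = 1303.57 m.
Difference: 1392.00 − 1303.57 = 88 m.

88 m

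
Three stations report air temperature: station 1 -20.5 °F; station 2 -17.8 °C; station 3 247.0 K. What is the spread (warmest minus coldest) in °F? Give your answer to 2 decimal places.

20.46 °F

station 1: -20.5 °F = -29.167 °C.
station 3: 247.0 K = -26.150 °C.
Spread: (-17.800) − (-29.167) = 11.367 °C = 20.46 °F.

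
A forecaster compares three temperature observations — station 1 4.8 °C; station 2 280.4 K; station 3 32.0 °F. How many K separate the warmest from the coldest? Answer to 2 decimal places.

station 2: 280.4 K = 7.250 °C.
station 3: 32.0 °F = 0.000 °C.
Spread: 7.250 − 0.000 = 7.250 °C.

7.25 K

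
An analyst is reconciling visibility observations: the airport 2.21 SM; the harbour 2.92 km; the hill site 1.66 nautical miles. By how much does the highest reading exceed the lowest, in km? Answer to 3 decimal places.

0.637 km

the airport: 2.21 SM = 3.55665 km.
the hill site: 1.66 nmi = 3.07432 km.
Spread: 3.55665 − 2.92000 = 0.637 km.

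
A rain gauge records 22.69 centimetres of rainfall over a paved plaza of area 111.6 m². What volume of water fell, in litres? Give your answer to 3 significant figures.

Depth: 22.69 cm × 10 = 226.9 mm.
1 mm over 1 m² is 1 L, so volume = 226.9 × 111.6 = 25322.04 L ≈ 25300 L.

25300 litres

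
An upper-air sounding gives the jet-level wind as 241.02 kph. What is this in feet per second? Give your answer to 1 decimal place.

1 km/h = 0.911344 ft/s, so 241.02 × 0.911344 = 219.7 ft/s.

219.7 ft/s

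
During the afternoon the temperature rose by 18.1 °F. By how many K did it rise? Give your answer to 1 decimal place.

10.1 K

Converting a difference, only the 9/5 scale factor applies: ΔK = 18.1 × 0.5556 = 10.1 K.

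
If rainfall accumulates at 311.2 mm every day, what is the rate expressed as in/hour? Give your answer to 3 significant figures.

311.2 mm/day × 0.0393701 in/mm × 0.0416667 day/hour = 0.510 in/hour.

0.510 in/hour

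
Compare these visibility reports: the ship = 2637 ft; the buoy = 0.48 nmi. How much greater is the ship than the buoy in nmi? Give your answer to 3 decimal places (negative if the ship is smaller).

-0.046 nmi

the ship: 2637 ft = 0.43399 nmi.
Difference: 0.43399 − 0.48000 = -0.046 nmi.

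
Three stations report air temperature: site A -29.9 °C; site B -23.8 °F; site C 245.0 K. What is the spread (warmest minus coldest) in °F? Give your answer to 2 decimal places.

site B: -23.8 °F = -31.000 °C.
site C: 245.0 K = -28.150 °C.
Spread: (-28.150) − (-31.000) = 2.850 °C = 5.13 °F.

5.13 °F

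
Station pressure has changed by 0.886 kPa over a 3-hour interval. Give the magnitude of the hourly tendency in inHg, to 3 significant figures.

0.886 kPa / 3 h × 0.2953 inHg/kPa = 0.0872 inHg/h.

0.0872 inHg per hour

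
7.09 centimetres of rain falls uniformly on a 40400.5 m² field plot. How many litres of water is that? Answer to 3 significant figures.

Depth: 7.09 cm × 10 = 70.9 mm.
1 mm over 1 m² is 1 L, so volume = 70.9 × 40400.5 = 2864395.5 L ≈ 2860000 L.

2860000 litres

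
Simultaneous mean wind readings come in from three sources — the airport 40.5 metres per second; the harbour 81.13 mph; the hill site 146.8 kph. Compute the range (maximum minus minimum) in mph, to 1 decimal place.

10.1 mph

the airport: 40.5 m/s = 90.596 mph.
the hill site: 146.8 km/h = 91.217 mph.
Spread: 91.217 − 81.130 = 10.1 mph.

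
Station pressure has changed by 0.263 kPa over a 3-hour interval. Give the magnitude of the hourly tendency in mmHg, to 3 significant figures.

0.263 kPa / 3 h × 7.50062 mmHg/kPa = 0.658 mmHg/h.

0.658 mmHg per hour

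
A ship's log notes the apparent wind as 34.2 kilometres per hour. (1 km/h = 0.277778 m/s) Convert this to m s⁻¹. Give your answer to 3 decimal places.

9.500 m/s

1 km/h = 0.277778 m/s, so 34.2 × 0.277778 = 9.500 m/s.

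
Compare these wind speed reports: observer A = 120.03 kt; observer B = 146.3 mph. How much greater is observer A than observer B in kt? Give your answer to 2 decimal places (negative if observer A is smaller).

-7.10 kt

observer B: 146.3 mph = 127.1312 kt.
Difference: 120.0300 − 127.1312 = -7.10 kt.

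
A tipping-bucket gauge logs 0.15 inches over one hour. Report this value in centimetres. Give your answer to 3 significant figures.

0.381 cm

1 in = 2.54 cm, so 0.15 × 2.54 = 0.381 cm.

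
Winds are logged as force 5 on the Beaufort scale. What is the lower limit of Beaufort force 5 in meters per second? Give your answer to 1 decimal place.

Beaufort 5 (fresh breeze) spans 8.0–10.7 m/s.

8.0 m/s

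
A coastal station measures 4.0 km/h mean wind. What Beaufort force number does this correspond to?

Beaufort force 1

4.0 km/h = 1.1 m/s, which is Beaufort 1 (light air, 0.3–1.5 m/s).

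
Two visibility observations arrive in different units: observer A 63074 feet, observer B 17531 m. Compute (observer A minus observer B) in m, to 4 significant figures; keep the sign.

observer A: 63074 ft = 19224.96 m.
Difference: 19224.96 − 17531.00 = 1694 m.

1694 m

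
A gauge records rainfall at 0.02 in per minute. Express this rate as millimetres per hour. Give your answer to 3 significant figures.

0.02 in/minute × 25.4 mm/in × 60 minute/hour = 30.5 mm/hour.

30.5 mm/hour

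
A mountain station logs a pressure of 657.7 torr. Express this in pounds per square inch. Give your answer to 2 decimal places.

1 mmHg = 0.0193368 psi, so 657.7 × 0.0193368 = 12.72 psi.

12.72 psi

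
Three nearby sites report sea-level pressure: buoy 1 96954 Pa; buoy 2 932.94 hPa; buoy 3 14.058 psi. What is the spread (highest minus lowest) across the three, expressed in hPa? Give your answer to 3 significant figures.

buoy 1: 96954 Pa = 969.540 hPa.
buoy 3: 14.058 psi = 969.265 hPa.
Spread: 969.540 − 932.940 = 36.6 hPa.

36.6 hPa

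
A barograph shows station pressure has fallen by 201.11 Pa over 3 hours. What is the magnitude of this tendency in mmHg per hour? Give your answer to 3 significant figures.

201.11 Pa / 3 h × 0.00750062 mmHg/Pa = 0.503 mmHg/h.

0.503 mmHg per hour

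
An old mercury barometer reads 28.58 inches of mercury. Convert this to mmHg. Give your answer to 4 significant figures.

725.9 mmHg

1 inHg = 25.4 mmHg, so 28.58 × 25.4 = 725.9 mmHg.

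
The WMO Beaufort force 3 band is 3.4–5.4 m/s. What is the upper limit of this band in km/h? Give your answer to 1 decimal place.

3.4–5.4 m/s × 3.6 = 12.2–19.4 km/h.

19.4 km/h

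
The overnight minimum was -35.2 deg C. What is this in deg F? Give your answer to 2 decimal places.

-31.36 °F

°F = °C × 9/5 + 32 = -35.2 × 1.8 + 32 = -31.36 °F.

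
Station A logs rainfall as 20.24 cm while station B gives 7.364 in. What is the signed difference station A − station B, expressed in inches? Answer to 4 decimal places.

station A: 20.24 cm = 7.968504 in.
Difference: 7.968504 − 7.364000 = 0.6045 in.

0.6045 in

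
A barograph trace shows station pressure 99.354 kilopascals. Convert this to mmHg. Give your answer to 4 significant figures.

745.2 mmHg

1 kPa = 7.50062 mmHg, so 99.354 × 7.50062 = 745.2 mmHg.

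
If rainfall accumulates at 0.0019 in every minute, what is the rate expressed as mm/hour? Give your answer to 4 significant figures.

0.0019 in/minute × 25.4 mm/in × 60 minute/hour = 2.896 mm/hour.

2.896 mm/hour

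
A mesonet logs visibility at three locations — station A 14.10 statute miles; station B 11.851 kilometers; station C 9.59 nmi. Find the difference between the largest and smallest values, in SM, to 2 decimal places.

6.74 SM

station B: 11.851 km = 7.3639 SM.
station C: 9.59 nmi = 11.0360 SM.
Spread: 14.1000 − 7.3639 = 6.74 SM.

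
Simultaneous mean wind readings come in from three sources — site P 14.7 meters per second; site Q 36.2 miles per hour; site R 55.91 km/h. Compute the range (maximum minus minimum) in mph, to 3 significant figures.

site P: 14.7 m/s = 32.8830 mph.
site R: 55.91 km/h = 34.7409 mph.
Spread: 36.2000 − 32.8830 = 3.32 mph.

3.32 mph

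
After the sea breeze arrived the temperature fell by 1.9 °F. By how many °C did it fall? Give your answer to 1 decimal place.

1.1 °C

For a temperature change the 32° offset cancels: Δ°C = 1.9 × 0.5556 = 1.1 °C.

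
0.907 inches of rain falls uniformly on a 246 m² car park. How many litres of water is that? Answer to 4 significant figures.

Depth: 0.907 in × 25.4 = 23.0378 mm.
1 mm over 1 m² is 1 L, so volume = 23.0378 × 246 = 5667.2988 L ≈ 5667 L.

5667 litres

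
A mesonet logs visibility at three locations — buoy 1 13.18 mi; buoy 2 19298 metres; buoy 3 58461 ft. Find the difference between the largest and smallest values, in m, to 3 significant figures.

buoy 1: 13.18 SM = 21211.15 m.
buoy 3: 58461 ft = 17818.91 m.
Spread: 21211.15 − 17818.91 = 3390 m.

3390 m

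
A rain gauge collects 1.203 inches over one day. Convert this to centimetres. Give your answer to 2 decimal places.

3.06 cm

1 in = 2.54 cm, so 1.203 × 2.54 = 3.06 cm.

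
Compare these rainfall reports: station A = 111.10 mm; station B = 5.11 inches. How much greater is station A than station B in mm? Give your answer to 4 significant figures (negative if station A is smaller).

-18.69 mm

station B: 5.11 in = 129.7940 mm.
Difference: 111.1000 − 129.7940 = -18.69 mm.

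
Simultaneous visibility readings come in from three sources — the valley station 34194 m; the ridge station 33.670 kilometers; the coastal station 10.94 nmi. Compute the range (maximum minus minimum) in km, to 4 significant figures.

13.93 km

the valley station: 34194 m = 34.1940 km.
the coastal station: 10.94 nmi = 20.2609 km.
Spread: 34.1940 − 20.2609 = 13.93 km.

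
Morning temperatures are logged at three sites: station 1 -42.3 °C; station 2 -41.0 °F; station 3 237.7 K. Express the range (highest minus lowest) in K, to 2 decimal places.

6.85 K

station 2: -41.0 °F = -40.556 °C.
station 3: 237.7 K = -35.450 °C.
Spread: (-35.450) − (-42.300) = 6.850 °C.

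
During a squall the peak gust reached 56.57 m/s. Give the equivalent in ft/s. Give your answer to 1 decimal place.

185.6 ft/s

1 m/s = 3.28084 ft/s, so 56.57 × 3.28084 = 185.6 ft/s.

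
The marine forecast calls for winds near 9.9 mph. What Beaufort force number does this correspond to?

9.9 mph = 4.4 m/s, which is Beaufort 3 (gentle breeze, 3.4–5.4 m/s).

Beaufort force 3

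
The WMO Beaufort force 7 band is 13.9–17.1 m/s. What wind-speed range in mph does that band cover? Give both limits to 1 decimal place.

31.1 to 38.3 mph

13.9–17.1 m/s × 2.237 = 31.1–38.3 mph.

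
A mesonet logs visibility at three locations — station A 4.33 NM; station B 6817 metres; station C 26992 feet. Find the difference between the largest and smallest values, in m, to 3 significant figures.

1410 m

station A: 4.33 nmi = 8019.16 m.
station C: 26992 ft = 8227.16 m.
Spread: 8227.16 − 6817.00 = 1410 m.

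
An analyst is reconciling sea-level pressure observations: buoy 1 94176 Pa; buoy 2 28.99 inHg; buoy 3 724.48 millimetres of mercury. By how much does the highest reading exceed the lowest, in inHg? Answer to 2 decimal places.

buoy 1: 94176 Pa = 27.8102 inHg.
buoy 3: 724.48 mmHg = 28.5228 inHg.
Spread: 28.9900 − 27.8102 = 1.18 inHg.

1.18 inHg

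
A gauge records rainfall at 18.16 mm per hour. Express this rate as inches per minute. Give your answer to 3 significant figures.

0.0119 in/minute

18.16 mm/hour × 0.0393701 in/mm × 0.0166667 hour/minute = 0.0119 in/minute.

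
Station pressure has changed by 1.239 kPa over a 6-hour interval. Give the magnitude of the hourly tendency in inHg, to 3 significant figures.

0.0610 inHg per hour

1.239 kPa / 6 h × 0.2953 inHg/kPa = 0.0610 inHg/h.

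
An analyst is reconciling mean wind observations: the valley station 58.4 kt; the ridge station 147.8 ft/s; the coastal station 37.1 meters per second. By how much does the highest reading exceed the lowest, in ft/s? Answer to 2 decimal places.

49.23 ft/s

the valley station: 58.4 kt = 98.5681 ft/s.
the coastal station: 37.1 m/s = 121.7192 ft/s.
Spread: 147.8000 − 98.5681 = 49.23 ft/s.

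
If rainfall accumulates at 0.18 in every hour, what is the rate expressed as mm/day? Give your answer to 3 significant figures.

0.18 in/hour × 25.4 mm/in × 24 hour/day = 110 mm/day.

110 mm/day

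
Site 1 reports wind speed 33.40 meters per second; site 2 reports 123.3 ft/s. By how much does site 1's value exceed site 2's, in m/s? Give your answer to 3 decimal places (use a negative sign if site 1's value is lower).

site 2: 123.3 ft/s = 37.58184 m/s.
Difference: 33.40000 − 37.58184 = -4.182 m/s.

-4.182 m/s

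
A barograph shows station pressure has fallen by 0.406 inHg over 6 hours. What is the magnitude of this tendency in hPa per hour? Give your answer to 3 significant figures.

2.29 hPa per hour

0.406 inHg / 6 h × 33.8639 hPa/inHg = 2.29 hPa/h.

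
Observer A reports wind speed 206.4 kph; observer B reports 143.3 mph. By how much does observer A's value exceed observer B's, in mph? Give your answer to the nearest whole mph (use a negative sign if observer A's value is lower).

-15 mph

observer A: 206.4 km/h = 128.25 mph.
Difference: 128.25 − 143.30 = -15 mph.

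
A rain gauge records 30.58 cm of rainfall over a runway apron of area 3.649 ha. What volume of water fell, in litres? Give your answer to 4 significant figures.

Depth: 30.58 cm × 10 = 305.8 mm.
Area: 3.649 ha = 36490 m².
1 mm over 1 m² is 1 L, so volume = 305.8 × 36490 = 11158642 L ≈ 11160000 L.

11160000 litres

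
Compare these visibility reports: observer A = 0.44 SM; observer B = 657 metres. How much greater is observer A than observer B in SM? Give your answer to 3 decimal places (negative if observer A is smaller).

0.032 SM

observer B: 657 m = 0.40824 SM.
Difference: 0.44000 − 0.40824 = 0.032 SM.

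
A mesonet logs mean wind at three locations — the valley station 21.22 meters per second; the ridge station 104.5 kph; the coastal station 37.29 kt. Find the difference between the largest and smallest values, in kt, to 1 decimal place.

19.1 kt

the valley station: 21.22 m/s = 41.248 kt.
the ridge station: 104.5 km/h = 56.425 kt.
Spread: 56.425 − 37.290 = 19.1 kt.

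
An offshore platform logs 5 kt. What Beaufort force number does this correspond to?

Beaufort force 2

5 kt lies in the Beaufort 2 band (light breeze, 4–6 kt).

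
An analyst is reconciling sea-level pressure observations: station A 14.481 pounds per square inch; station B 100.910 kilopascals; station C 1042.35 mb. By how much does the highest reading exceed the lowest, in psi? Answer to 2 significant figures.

0.64 psi

station B: 100.910 kPa = 14.6358 psi.
station C: 1042.35 mb = 15.1180 psi.
Spread: 15.1180 − 14.4810 = 0.64 psi.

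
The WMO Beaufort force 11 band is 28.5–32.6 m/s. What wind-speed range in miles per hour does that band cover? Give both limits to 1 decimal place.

63.8 to 72.9 mph

28.5–32.6 m/s × 2.237 = 63.8–72.9 mph.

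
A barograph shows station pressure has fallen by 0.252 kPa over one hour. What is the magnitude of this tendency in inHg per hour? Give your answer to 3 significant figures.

0.0744 inHg per hour

0.252 kPa / 1 h × 0.2953 inHg/kPa = 0.0744 inHg/h.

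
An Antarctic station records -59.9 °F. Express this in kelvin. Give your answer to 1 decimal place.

222.1 K

First to °C: -51.06 °C.
Then to K: 222.1 K.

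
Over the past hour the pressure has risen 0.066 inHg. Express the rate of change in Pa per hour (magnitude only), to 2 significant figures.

0.066 inHg / 1 h × 3386.39 Pa/inHg = 220 Pa/h.

220 Pa per hour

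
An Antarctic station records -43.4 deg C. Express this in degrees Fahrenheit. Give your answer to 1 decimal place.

-46.1 °F

°F = °C × 9/5 + 32 = -43.4 × 1.8 + 32 = -46.1 °F.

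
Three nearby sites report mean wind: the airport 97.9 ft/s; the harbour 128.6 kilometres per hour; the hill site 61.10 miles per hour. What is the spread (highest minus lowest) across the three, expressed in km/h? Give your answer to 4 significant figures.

30.27 km/h

the airport: 97.9 ft/s = 107.4237 km/h.
the hill site: 61.10 mph = 98.3309 km/h.
Spread: 128.6000 − 98.3309 = 30.27 km/h.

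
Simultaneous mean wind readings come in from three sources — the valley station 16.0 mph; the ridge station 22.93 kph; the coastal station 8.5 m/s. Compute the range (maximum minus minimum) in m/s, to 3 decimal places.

the valley station: 16.0 mph = 7.15264 m/s.
the ridge station: 22.93 km/h = 6.36944 m/s.
Spread: 8.50000 − 6.36944 = 2.131 m/s.

2.131 m/s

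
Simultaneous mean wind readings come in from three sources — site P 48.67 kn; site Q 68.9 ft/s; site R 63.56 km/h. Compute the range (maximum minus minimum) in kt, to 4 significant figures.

14.35 kt

site Q: 68.9 ft/s = 40.8221 kt.
site R: 63.56 km/h = 34.3197 kt.
Spread: 48.6700 − 34.3197 = 14.35 kt.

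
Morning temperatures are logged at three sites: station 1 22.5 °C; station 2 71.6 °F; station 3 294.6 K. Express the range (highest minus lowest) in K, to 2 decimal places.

station 2: 71.6 °F = 22.000 °C.
station 3: 294.6 K = 21.450 °C.
Spread: 22.500 − 21.450 = 1.050 °C.

1.05 K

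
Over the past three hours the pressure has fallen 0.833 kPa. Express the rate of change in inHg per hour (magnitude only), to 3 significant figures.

0.0820 inHg per hour

0.833 kPa / 3 h × 0.2953 inHg/kPa = 0.0820 inHg/h.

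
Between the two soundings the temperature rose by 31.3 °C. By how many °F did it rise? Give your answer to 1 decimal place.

56.3 °F

For a temperature change the 32° offset cancels: Δ°F = 31.3 × 1.8 = 56.3 °F.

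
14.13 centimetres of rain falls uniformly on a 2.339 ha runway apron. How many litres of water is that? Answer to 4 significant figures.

Depth: 14.13 cm × 10 = 141.3 mm.
Area: 2.339 ha = 23390 m².
1 mm over 1 m² is 1 L, so volume = 141.3 × 23390 = 3305007 L ≈ 3305000 L.

3305000 litres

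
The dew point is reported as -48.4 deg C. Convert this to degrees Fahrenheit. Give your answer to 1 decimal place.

°F = °C × 9/5 + 32 = -48.4 × 1.8 + 32 = -55.1 °F.

-55.1 °F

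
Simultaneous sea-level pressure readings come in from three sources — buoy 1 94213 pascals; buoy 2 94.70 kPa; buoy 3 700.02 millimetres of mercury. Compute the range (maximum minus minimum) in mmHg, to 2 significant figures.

buoy 1: 94213 Pa = 706.66 mmHg.
buoy 2: 94.70 kPa = 710.31 mmHg.
Spread: 710.31 − 700.02 = 10 mmHg.

10 mmHg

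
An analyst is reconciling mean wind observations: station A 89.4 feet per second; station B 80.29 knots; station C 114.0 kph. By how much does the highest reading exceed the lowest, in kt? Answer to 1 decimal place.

station A: 89.4 ft/s = 52.968 kt.
station C: 114.0 km/h = 61.555 kt.
Spread: 80.290 − 52.968 = 27.3 kt.

27.3 kt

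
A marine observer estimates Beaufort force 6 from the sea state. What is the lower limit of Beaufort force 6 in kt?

22 kt

Beaufort 6 (strong breeze) spans 22–27 knots.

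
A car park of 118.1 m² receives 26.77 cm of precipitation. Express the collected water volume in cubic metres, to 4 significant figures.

Depth: 26.77 cm × 10 = 267.7 mm.
1 mm over 1 m² is 1 L, so volume = 267.7 × 118.1 = 31615.37 L = 31.62 m³.

31.62 cubic metres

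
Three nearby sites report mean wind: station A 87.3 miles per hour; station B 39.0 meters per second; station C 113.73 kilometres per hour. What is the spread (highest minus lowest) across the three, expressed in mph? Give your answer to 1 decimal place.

station B: 39.0 m/s = 87.241 mph.
station C: 113.73 km/h = 70.669 mph.
Spread: 87.300 − 70.669 = 16.6 mph.

16.6 mph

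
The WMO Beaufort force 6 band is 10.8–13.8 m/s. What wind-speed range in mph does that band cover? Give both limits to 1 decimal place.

10.8–13.8 m/s × 2.237 = 24.2–30.9 mph.

24.2 to 30.9 mph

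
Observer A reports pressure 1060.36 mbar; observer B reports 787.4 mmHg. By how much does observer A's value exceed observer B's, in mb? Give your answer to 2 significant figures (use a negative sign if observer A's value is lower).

11 mb

observer B: 787.4 mmHg = 1049.78 mb.
Difference: 1060.36 − 1049.78 = 11 mb.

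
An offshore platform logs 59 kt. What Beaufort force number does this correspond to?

Beaufort force 11

59 kt lies in the Beaufort 11 band (violent storm, 56–63 kt).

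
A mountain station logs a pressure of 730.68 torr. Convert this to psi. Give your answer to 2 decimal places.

1 mmHg = 0.0193368 psi, so 730.68 × 0.0193368 = 14.13 psi.

14.13 psi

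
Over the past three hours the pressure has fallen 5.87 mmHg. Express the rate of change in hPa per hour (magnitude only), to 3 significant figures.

5.87 mmHg / 3 h × 1.33322 hPa/mmHg = 2.61 hPa/h.

2.61 hPa per hour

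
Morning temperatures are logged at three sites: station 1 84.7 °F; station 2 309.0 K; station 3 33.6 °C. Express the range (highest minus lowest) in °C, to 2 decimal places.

station 1: 84.7 °F = 29.278 °C.
station 2: 309.0 K = 35.850 °C.
Spread: 35.850 − 29.278 = 6.572 °C.

6.57 °C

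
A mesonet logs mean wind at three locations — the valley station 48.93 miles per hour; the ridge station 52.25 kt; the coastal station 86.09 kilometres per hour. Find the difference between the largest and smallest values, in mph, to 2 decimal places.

the ridge station: 52.25 kt = 60.1282 mph.
the coastal station: 86.09 km/h = 53.4938 mph.
Spread: 60.1282 − 48.9300 = 11.20 mph.

11.20 mph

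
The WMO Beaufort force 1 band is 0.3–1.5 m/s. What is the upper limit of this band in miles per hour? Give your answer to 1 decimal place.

0.3–1.5 m/s × 2.237 = 0.7–3.4 mph.

3.4 mph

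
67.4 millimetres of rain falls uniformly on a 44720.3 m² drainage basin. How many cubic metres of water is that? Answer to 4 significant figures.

1 mm over 1 m² is 1 L, so volume = 67.4 × 44720.3 = 3014148.2 L = 3014 m³.

3014 cubic metres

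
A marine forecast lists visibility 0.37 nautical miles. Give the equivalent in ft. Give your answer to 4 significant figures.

2248 ft

1 nmi = 6076.12 ft, so 0.37 × 6076.12 = 2248 ft.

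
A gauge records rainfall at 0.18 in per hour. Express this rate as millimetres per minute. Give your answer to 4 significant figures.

0.18 in/hour × 25.4 mm/in × 0.0166667 hour/minute = 0.07620 mm/minute.

0.07620 mm/minute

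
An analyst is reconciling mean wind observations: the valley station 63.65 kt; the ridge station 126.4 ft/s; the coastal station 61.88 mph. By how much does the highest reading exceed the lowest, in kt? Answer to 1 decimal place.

the ridge station: 126.4 ft/s = 74.890 kt.
the coastal station: 61.88 mph = 53.772 kt.
Spread: 74.890 − 53.772 = 21.1 kt.

21.1 kt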